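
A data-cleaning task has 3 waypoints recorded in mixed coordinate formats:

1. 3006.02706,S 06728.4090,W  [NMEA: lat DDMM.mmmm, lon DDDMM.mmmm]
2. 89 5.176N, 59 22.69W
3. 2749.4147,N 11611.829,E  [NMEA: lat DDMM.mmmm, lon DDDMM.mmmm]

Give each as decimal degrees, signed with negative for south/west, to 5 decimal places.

1. -30.10045, -67.47348
2. 89.08627, -59.37817
3. 27.82358, 116.19715

Point 1:
  φ: split at 2 digits → 30° and 6.02706′; 30 + 6.02706/60 = 30.100451
  S ⇒ negate
  Lon: degrees = first 3 digits = 67, minutes = 28.409; 67 + 28.409/60 = 67.473483
  W → negative
Point 2:
  φ: 89 + 5.176/60 = 89.086267
  N → positive
  Lon: 59 + 22.69/60 = 59.378167
  W ⇒ negate
Point 3:
  Lat: degrees = first 2 digits = 27, minutes = 49.4147; 27 + 49.4147/60 = 27.823578
  N → positive
  λ: split at 3 digits → 116° and 11.829′; 116 + 11.829/60 = 116.197150
  E ⇒ keep positive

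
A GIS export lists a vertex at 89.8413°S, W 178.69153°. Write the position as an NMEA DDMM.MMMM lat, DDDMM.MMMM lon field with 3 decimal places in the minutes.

8950.478,S / 17841.492,W

Lat: minutes = (89.841300 − 89) × 60 = 50.47800
λ: fractional part 0.691530 → 41.49180 minutes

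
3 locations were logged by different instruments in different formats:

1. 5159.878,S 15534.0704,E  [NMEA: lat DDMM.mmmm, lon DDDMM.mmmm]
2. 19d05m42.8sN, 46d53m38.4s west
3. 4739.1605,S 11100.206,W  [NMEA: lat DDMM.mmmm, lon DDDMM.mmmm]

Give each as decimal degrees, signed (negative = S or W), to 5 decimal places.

1. -51.99797, 155.56784
2. 19.09522, -46.89400
3. -47.65268, -111.00343

Point 1:
  Latitude: degrees = first 2 digits = 51, minutes = 59.878; 51 + 59.878/60 = 51.997967
  S → negative
  Longitude: split at 3 digits → 155° and 34.0704′; 155 + 34.0704/60 = 155.567840
  E ⇒ keep positive
Point 2:
  Latitude: 19° + 5/60 + 42.8/3600 = 19 + 0.083333 + 0.011889 = 19.095222
  N → positive
  Lon: 46° + 53/60 + 38.4/3600 = 46 + 0.883333 + 0.010667 = 46.894000
  W → negative
Point 3:
  Latitude: degrees = first 2 digits = 47, minutes = 39.1605; 47 + 39.1605/60 = 47.652675
  hemisphere S, so the sign is −
  Longitude: degrees = first 3 digits = 111, minutes = 0.206; 111 + 0.206/60 = 111.003433
  W → negative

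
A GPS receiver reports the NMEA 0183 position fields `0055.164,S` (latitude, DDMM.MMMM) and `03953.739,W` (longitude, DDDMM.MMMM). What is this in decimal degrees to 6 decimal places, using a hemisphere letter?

0.919400° S, 39.895650° W

φ: split at 2 digits → 00° and 55.164′; 0 + 55.164/60 = 0.9194000
λ: degrees = first 3 digits = 39, minutes = 53.739; 39 + 53.739/60 = 39.8956500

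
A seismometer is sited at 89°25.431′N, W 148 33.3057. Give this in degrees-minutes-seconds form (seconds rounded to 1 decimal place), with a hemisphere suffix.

89°25′25.9″ N, 148°33′18.3″ W

φ: fractional minutes 0.43100 × 60 = 25.860″
Longitude: fractional minutes 0.30570 × 60 = 18.342″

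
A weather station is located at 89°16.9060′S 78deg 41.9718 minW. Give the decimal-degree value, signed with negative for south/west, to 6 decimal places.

-89.281767, -78.699530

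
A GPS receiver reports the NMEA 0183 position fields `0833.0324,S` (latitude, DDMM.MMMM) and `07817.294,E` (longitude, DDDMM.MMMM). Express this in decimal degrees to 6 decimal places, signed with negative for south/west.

-8.550540, 78.288233

Latitude: split at 2 digits → 08° and 33.0324′; 8 + 33.0324/60 = 8.5505400
S ⇒ negate
Longitude: degrees = first 3 digits = 78, minutes = 17.294; 78 + 17.294/60 = 78.2882333
E → positive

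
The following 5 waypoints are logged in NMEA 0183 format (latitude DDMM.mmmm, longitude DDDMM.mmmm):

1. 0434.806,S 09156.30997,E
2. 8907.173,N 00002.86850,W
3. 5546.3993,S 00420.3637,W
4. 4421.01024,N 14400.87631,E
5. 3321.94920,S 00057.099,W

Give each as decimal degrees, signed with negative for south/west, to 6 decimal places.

1. -4.580100, 91.938500
2. 89.119550, -0.047808
3. -55.773322, -4.339395
4. 44.350171, 144.014605
5. -33.365820, -0.951650

Point 1:
  Lat: degrees = first 2 digits = 4, minutes = 34.806; 4 + 34.806/60 = 4.5801000
  S → negative
  Longitude: degrees = first 3 digits = 91, minutes = 56.30997; 91 + 56.30997/60 = 91.9384995
  E ⇒ keep positive
Point 2:
  φ: split at 2 digits → 89° and 7.173′; 89 + 7.173/60 = 89.1195500
  N ⇒ keep positive
  Longitude: split at 3 digits → 000° and 2.8685′; 0 + 2.8685/60 = 0.0478083
  W → negative
Point 3:
  Lat: degrees = first 2 digits = 55, minutes = 46.3993; 55 + 46.3993/60 = 55.7733217
  S → negative
  λ: degrees = first 3 digits = 4, minutes = 20.3637; 4 + 20.3637/60 = 4.3393950
  hemisphere W, so the sign is −
Point 4:
  φ: split at 2 digits → 44° and 21.01024′; 44 + 21.01024/60 = 44.3501707
  N → positive
  Longitude: split at 3 digits → 144° and 0.87631′; 144 + 0.87631/60 = 144.0146052
  E → positive
Point 5:
  Lat: split at 2 digits → 33° and 21.9492′; 33 + 21.9492/60 = 33.3658200
  S ⇒ negate
  λ: split at 3 digits → 000° and 57.099′; 0 + 57.099/60 = 0.9516500
  W ⇒ negate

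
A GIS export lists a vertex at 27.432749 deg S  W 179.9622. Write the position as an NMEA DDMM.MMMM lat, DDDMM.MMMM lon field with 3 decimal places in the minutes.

2725.965,S / 17957.732,W

Latitude: minutes = (27.432749 − 27) × 60 = 25.96494
λ: 179° + 0.962200 × 60 = 179° 57.73200′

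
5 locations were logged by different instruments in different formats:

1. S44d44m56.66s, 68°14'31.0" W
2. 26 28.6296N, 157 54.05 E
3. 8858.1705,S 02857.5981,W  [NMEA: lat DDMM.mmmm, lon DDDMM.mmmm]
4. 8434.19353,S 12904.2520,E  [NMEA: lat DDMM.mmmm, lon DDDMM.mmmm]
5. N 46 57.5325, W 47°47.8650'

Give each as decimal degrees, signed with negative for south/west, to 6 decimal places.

1. -44.749072, -68.241944
2. 26.477160, 157.900833
3. -88.969508, -28.959968
4. -84.569892, 129.070867
5. 46.958875, -47.797750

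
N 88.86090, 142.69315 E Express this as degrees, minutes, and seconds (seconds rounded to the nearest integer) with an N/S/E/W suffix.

Lat: whole degrees 88; 51.65400′ → 51′ and 39.24″
Lon: 0.693150° → 41.58900′; 0.58900 × 60 = 35.34″

88°51′39″ N, 142°41′35″ E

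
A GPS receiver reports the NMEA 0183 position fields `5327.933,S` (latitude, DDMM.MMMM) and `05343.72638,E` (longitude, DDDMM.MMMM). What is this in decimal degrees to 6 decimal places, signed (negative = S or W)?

-53.465550, 53.728773

Lat: split at 2 digits → 53° and 27.933′; 53 + 27.933/60 = 53.4655500
S → negative
λ: degrees = first 3 digits = 53, minutes = 43.72638; 53 + 43.72638/60 = 53.7287730
E ⇒ keep positive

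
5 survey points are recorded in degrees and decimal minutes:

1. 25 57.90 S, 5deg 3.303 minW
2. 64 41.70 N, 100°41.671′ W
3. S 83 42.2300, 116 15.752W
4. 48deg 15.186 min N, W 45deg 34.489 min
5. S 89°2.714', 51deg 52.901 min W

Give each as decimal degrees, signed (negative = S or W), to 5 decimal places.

1. -25.96500, -5.05505
2. 64.69500, -100.69452
3. -83.70383, -116.26253
4. 48.25310, -45.57482
5. -89.04523, -51.88168

Point 1:
  Latitude: 57.9′ = 0.965000°; total 25.965000
  S → negative
  Longitude: 5 + 3.303/60 = 5.055050
  hemisphere W, so the sign is −
Point 2:
  φ: 41.7′ = 0.695000°; total 64.695000
  N → positive
  Lon: 41.671′ = 0.694517°; total 100.694517
  W ⇒ negate
Point 3:
  Latitude: 83 + 42.23/60 = 83.703833
  hemisphere S, so the sign is −
  λ: 116 + 15.752/60 = 116.262533
  W ⇒ negate
Point 4:
  φ: 48 + 15.186/60 = 48.253100
  N → positive
  Longitude: 34.489′ = 0.574817°; total 45.574817
  W ⇒ negate
Point 5:
  Latitude: 2.714′ = 0.045233°; total 89.045233
  S → negative
  λ: 52.901′ = 0.881683°; total 51.881683
  W ⇒ negate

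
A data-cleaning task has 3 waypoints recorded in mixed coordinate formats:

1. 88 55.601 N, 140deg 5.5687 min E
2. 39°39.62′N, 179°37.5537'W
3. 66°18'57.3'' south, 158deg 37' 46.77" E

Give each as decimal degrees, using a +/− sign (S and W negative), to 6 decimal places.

Point 1:
  Latitude: 55.601′ = 0.926683°; total 88.9266833
  N ⇒ keep positive
  Longitude: 140 + 5.5687/60 = 140.0928117
  E ⇒ keep positive
Point 2:
  Latitude: 39 + 39.62/60 = 39.6603333
  N → positive
  λ: 179 + 37.5537/60 = 179.6258950
  hemisphere W, so the sign is −
Point 3:
  φ: 18′ + 57.3″ = 18.95500′; 66 + 18.95500/60 = 66.3159167
  S ⇒ negate
  λ: 158° + 37/60 + 46.77/3600 = 158 + 0.616667 + 0.012992 = 158.6296583
  E ⇒ keep positive

1. 88.926683, 140.092812
2. 39.660333, -179.625895
3. -66.315917, 158.629658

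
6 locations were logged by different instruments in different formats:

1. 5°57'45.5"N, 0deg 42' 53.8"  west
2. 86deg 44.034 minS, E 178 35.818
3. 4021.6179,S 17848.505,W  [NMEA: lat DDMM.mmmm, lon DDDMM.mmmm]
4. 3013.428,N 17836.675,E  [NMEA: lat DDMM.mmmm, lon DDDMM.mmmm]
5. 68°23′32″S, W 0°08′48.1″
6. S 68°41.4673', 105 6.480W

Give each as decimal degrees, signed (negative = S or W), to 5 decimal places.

1. 5.96264, -0.71494
2. -86.73390, 178.59697
3. -40.36030, -178.80842
4. 30.22380, 178.61125
5. -68.39222, -0.14669
6. -68.69112, -105.10800

Point 1:
  Latitude: 57′ + 45.5″ = 57.75833′; 5 + 57.75833/60 = 5.962639
  N → positive
  λ: 0 + 42/60 + 53.8/3600 = 0.714944
  W ⇒ negate
Point 2:
  φ: 44.034′ = 0.733900°; total 86.733900
  S ⇒ negate
  λ: 35.818′ = 0.596967°; total 178.596967
  E → positive
Point 3:
  Latitude: split at 2 digits → 40° and 21.6179′; 40 + 21.6179/60 = 40.360298
  S ⇒ negate
  λ: degrees = first 3 digits = 178, minutes = 48.505; 178 + 48.505/60 = 178.808417
  hemisphere W, so the sign is −
Point 4:
  Lat: degrees = first 2 digits = 30, minutes = 13.428; 30 + 13.428/60 = 30.223800
  N ⇒ keep positive
  λ: degrees = first 3 digits = 178, minutes = 36.675; 178 + 36.675/60 = 178.611250
  E ⇒ keep positive
Point 5:
  Lat: 68° + 23/60 + 32/3600 = 68 + 0.383333 + 0.008889 = 68.392222
  hemisphere S, so the sign is −
  Lon: 0° + 8/60 + 48.1/3600 = 0 + 0.133333 + 0.013361 = 0.146694
  W → negative
Point 6:
  Lat: 68 + 41.4673/60 = 68.691122
  S ⇒ negate
  Longitude: 105 + 6.48/60 = 105.108000
  W ⇒ negate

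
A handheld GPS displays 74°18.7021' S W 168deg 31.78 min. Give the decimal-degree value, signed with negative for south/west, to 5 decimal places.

-74.31170, -168.52967

φ: 18.7021′ = 0.311702°; total 74.311702
S → negative
Longitude: 31.78′ = 0.529667°; total 168.529667
hemisphere W, so the sign is −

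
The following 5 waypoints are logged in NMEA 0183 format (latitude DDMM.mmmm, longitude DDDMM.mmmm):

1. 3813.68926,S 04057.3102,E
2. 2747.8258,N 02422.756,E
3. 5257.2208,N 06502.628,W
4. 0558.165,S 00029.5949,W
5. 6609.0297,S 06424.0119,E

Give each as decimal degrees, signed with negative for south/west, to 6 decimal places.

1. -38.228154, 40.955170
2. 27.797097, 24.379267
3. 52.953680, -65.043800
4. -5.969417, -0.493248
5. -66.150495, 64.400198

Point 1:
  φ: split at 2 digits → 38° and 13.68926′; 38 + 13.68926/60 = 38.2281543
  S → negative
  Longitude: degrees = first 3 digits = 40, minutes = 57.3102; 40 + 57.3102/60 = 40.9551700
  E ⇒ keep positive
Point 2:
  Lat: degrees = first 2 digits = 27, minutes = 47.8258; 27 + 47.8258/60 = 27.7970967
  N ⇒ keep positive
  Lon: degrees = first 3 digits = 24, minutes = 22.756; 24 + 22.756/60 = 24.3792667
  E → positive
Point 3:
  Latitude: split at 2 digits → 52° and 57.2208′; 52 + 57.2208/60 = 52.9536800
  N → positive
  Lon: degrees = first 3 digits = 65, minutes = 2.628; 65 + 2.628/60 = 65.0438000
  hemisphere W, so the sign is −
Point 4:
  Latitude: split at 2 digits → 05° and 58.165′; 5 + 58.165/60 = 5.9694167
  hemisphere S, so the sign is −
  Lon: degrees = first 3 digits = 0, minutes = 29.5949; 0 + 29.5949/60 = 0.4932483
  hemisphere W, so the sign is −
Point 5:
  Latitude: degrees = first 2 digits = 66, minutes = 9.0297; 66 + 9.0297/60 = 66.1504950
  hemisphere S, so the sign is −
  Longitude: degrees = first 3 digits = 64, minutes = 24.0119; 64 + 24.0119/60 = 64.4001983
  E → positive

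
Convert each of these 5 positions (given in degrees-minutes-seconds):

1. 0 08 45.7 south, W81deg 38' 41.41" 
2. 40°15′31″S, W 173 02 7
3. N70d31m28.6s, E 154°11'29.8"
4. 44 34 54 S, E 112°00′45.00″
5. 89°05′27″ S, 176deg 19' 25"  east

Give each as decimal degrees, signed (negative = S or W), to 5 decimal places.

Point 1:
  Latitude: 0 + 8/60 + 45.7/3600 = 0.146028
  S → negative
  Lon: 81° + 38/60 + 41.41/3600 = 81 + 0.633333 + 0.011503 = 81.644836
  W → negative
Point 2:
  Lat: 15′ + 31″ = 15.51667′; 40 + 15.51667/60 = 40.258611
  S ⇒ negate
  Lon: 173° + 2/60 + 7/3600 = 173 + 0.033333 + 0.001944 = 173.035278
  W → negative
Point 3:
  Latitude: 70 + 31/60 + 28.6/3600 = 70.524611
  N → positive
  λ: 11′ + 29.8″ = 11.49667′; 154 + 11.49667/60 = 154.191611
  E → positive
Point 4:
  Lat: 44° + 34/60 + 54/3600 = 44 + 0.566667 + 0.015000 = 44.581667
  S → negative
  Lon: 112° + 0/60 + 45/3600 = 112 + 0.000000 + 0.012500 = 112.012500
  E → positive
Point 5:
  Lat: 5′ + 27″ = 5.45000′; 89 + 5.45000/60 = 89.090833
  S ⇒ negate
  λ: 176 + 19/60 + 25/3600 = 176.323611
  E → positive

1. -0.14603, -81.64484
2. -40.25861, -173.03528
3. 70.52461, 154.19161
4. -44.58167, 112.01250
5. -89.09083, 176.32361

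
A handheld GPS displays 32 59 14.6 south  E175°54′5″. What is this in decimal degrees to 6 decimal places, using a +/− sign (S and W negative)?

-32.987389, 175.901389

Lat: 32° + 59/60 + 14.6/3600 = 32 + 0.983333 + 0.004056 = 32.9873889
S ⇒ negate
Lon: 175 + 54/60 + 5/3600 = 175.9013889
E → positive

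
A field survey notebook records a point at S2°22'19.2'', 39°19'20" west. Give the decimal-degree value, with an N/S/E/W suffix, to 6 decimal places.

2.372000° S, 39.322222° W

φ: 22′ + 19.2″ = 22.32000′; 2 + 22.32000/60 = 2.3720000
Lon: 19′ + 20″ = 19.33333′; 39 + 19.33333/60 = 39.3222222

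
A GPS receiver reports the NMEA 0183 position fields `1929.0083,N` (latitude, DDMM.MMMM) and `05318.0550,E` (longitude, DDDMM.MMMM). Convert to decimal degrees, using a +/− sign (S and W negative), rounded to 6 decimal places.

19.483472, 53.300917

Latitude: degrees = first 2 digits = 19, minutes = 29.0083; 19 + 29.0083/60 = 19.4834717
N ⇒ keep positive
Longitude: degrees = first 3 digits = 53, minutes = 18.055; 53 + 18.055/60 = 53.3009167
E → positive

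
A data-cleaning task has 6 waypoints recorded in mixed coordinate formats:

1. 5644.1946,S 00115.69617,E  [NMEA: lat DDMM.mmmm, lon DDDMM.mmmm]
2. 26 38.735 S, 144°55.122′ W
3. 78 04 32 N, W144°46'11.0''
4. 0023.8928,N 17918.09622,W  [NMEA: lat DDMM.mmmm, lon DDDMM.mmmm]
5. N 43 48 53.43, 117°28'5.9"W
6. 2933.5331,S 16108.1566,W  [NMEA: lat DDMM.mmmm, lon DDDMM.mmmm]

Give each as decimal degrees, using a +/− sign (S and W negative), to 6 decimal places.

Point 1:
  Lat: degrees = first 2 digits = 56, minutes = 44.1946; 56 + 44.1946/60 = 56.7365767
  S ⇒ negate
  Lon: degrees = first 3 digits = 1, minutes = 15.69617; 1 + 15.69617/60 = 1.2616028
  E → positive
Point 2:
  Latitude: 26 + 38.735/60 = 26.6455833
  hemisphere S, so the sign is −
  Lon: 144 + 55.122/60 = 144.9187000
  W → negative
Point 3:
  Lat: 78° + 4/60 + 32/3600 = 78 + 0.066667 + 0.008889 = 78.0755556
  N → positive
  λ: 144 + 46/60 + 11/3600 = 144.7697222
  hemisphere W, so the sign is −
Point 4:
  Latitude: split at 2 digits → 00° and 23.8928′; 0 + 23.8928/60 = 0.3982133
  N ⇒ keep positive
  λ: degrees = first 3 digits = 179, minutes = 18.09622; 179 + 18.09622/60 = 179.3016037
  hemisphere W, so the sign is −
Point 5:
  Latitude: 48′ + 53.43″ = 48.89050′; 43 + 48.89050/60 = 43.8148417
  N ⇒ keep positive
  Longitude: 117° + 28/60 + 5.9/3600 = 117 + 0.466667 + 0.001639 = 117.4683056
  W ⇒ negate
Point 6:
  φ: degrees = first 2 digits = 29, minutes = 33.5331; 29 + 33.5331/60 = 29.5588850
  hemisphere S, so the sign is −
  λ: split at 3 digits → 161° and 8.1566′; 161 + 8.1566/60 = 161.1359433
  W ⇒ negate

1. -56.736577, 1.261603
2. -26.645583, -144.918700
3. 78.075556, -144.769722
4. 0.398213, -179.301604
5. 43.814842, -117.468306
6. -29.558885, -161.135943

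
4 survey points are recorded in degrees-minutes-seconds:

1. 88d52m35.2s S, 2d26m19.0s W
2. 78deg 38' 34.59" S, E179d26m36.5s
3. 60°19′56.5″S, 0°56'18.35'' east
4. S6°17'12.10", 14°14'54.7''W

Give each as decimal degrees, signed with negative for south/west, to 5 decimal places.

1. -88.87644, -2.43861
2. -78.64294, 179.44347
3. -60.33236, 0.93843
4. -6.28669, -14.24853

Point 1:
  Latitude: 52′ + 35.2″ = 52.58667′; 88 + 52.58667/60 = 88.876444
  S ⇒ negate
  λ: 2° + 26/60 + 19/3600 = 2 + 0.433333 + 0.005278 = 2.438611
  hemisphere W, so the sign is −
Point 2:
  Lat: 38′ + 34.59″ = 38.57650′; 78 + 38.57650/60 = 78.642942
  hemisphere S, so the sign is −
  Lon: 179° + 26/60 + 36.5/3600 = 179 + 0.433333 + 0.010139 = 179.443472
  E → positive
Point 3:
  Lat: 60° + 19/60 + 56.5/3600 = 60 + 0.316667 + 0.015694 = 60.332361
  S ⇒ negate
  Longitude: 0 + 56/60 + 18.35/3600 = 0.938431
  E ⇒ keep positive
Point 4:
  Latitude: 6° + 17/60 + 12.1/3600 = 6 + 0.283333 + 0.003361 = 6.286694
  S → negative
  Lon: 14° + 14/60 + 54.7/3600 = 14 + 0.233333 + 0.015194 = 14.248528
  W ⇒ negate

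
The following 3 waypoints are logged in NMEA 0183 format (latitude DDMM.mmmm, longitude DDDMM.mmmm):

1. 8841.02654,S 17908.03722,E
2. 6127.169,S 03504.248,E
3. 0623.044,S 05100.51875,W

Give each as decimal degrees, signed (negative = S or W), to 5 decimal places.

Point 1:
  φ: degrees = first 2 digits = 88, minutes = 41.02654; 88 + 41.02654/60 = 88.683776
  S ⇒ negate
  λ: split at 3 digits → 179° and 8.03722′; 179 + 8.03722/60 = 179.133954
  E → positive
Point 2:
  φ: split at 2 digits → 61° and 27.169′; 61 + 27.169/60 = 61.452817
  hemisphere S, so the sign is −
  λ: degrees = first 3 digits = 35, minutes = 4.248; 35 + 4.248/60 = 35.070800
  E ⇒ keep positive
Point 3:
  Latitude: split at 2 digits → 06° and 23.044′; 6 + 23.044/60 = 6.384067
  S ⇒ negate
  Lon: degrees = first 3 digits = 51, minutes = 0.51875; 51 + 0.51875/60 = 51.008646
  W ⇒ negate

1. -88.68378, 179.13395
2. -61.45282, 35.07080
3. -6.38407, -51.00865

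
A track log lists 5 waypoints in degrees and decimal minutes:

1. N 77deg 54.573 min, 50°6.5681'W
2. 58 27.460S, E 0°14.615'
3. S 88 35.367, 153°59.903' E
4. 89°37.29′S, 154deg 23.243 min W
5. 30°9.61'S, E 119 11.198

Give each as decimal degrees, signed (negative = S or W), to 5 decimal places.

Point 1:
  Lat: 54.573′ = 0.909550°; total 77.909550
  N → positive
  Longitude: 6.5681′ = 0.109468°; total 50.109468
  W ⇒ negate
Point 2:
  Latitude: 58 + 27.46/60 = 58.457667
  hemisphere S, so the sign is −
  Lon: 14.615′ = 0.243583°; total 0.243583
  E → positive
Point 3:
  Lat: 35.367′ = 0.589450°; total 88.589450
  S → negative
  Longitude: 153 + 59.903/60 = 153.998383
  E ⇒ keep positive
Point 4:
  Lat: 37.29′ = 0.621500°; total 89.621500
  hemisphere S, so the sign is −
  λ: 23.243′ = 0.387383°; total 154.387383
  W → negative
Point 5:
  Lat: 30 + 9.61/60 = 30.160167
  S → negative
  λ: 11.198′ = 0.186633°; total 119.186633
  E → positive

1. 77.90955, -50.10947
2. -58.45767, 0.24358
3. -88.58945, 153.99838
4. -89.62150, -154.38738
5. -30.16017, 119.18663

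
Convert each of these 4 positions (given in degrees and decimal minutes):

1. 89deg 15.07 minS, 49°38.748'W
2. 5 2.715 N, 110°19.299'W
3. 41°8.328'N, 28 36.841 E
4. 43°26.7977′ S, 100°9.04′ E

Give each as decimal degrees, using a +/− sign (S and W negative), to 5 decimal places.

1. -89.25117, -49.64580
2. 5.04525, -110.32165
3. 41.13880, 28.61402
4. -43.44663, 100.15067

Point 1:
  Latitude: 15.07′ = 0.251167°; total 89.251167
  hemisphere S, so the sign is −
  Longitude: 38.748′ = 0.645800°; total 49.645800
  W → negative
Point 2:
  Latitude: 5 + 2.715/60 = 5.045250
  N ⇒ keep positive
  λ: 19.299′ = 0.321650°; total 110.321650
  W → negative
Point 3:
  φ: 8.328′ = 0.138800°; total 41.138800
  N → positive
  Longitude: 28 + 36.841/60 = 28.614017
  E → positive
Point 4:
  Latitude: 26.7977′ = 0.446628°; total 43.446628
  S ⇒ negate
  Longitude: 100 + 9.04/60 = 100.150667
  E ⇒ keep positive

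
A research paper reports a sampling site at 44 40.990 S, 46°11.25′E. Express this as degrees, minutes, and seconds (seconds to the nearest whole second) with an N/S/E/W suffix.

Lat: fractional minutes 0.99000 × 60 = 59.40″
Longitude: 11.25000′ → 11′ and 0.25000 × 60 = 15.00″

44°40′59″ S, 46°11′15″ E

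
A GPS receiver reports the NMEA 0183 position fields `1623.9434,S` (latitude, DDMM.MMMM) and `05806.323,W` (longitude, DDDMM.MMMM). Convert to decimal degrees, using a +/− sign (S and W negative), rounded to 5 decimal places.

-16.39906, -58.10538

Lat: split at 2 digits → 16° and 23.9434′; 16 + 23.9434/60 = 16.399057
S → negative
Lon: degrees = first 3 digits = 58, minutes = 6.323; 58 + 6.323/60 = 58.105383
W → negative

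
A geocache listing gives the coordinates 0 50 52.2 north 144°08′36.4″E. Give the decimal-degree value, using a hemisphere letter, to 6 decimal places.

0.847833° N, 144.143444° E

Lat: 0 + 50/60 + 52.2/3600 = 0.8478333
λ: 144° + 8/60 + 36.4/3600 = 144 + 0.133333 + 0.010111 = 144.1434444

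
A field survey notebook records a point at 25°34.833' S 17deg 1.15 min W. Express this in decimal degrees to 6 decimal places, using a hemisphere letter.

Lat: 34.833′ = 0.580550°; total 25.5805500
Longitude: 1.15′ = 0.019167°; total 17.0191667

25.580550° S, 17.019167° W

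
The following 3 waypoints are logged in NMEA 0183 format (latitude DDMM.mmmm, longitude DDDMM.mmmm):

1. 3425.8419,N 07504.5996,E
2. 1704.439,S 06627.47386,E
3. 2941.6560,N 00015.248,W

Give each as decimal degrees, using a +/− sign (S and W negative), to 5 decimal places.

1. 34.43070, 75.07666
2. -17.07398, 66.45790
3. 29.69427, -0.25413

Point 1:
  φ: degrees = first 2 digits = 34, minutes = 25.8419; 34 + 25.8419/60 = 34.430698
  N → positive
  Lon: split at 3 digits → 075° and 4.5996′; 75 + 4.5996/60 = 75.076660
  E → positive
Point 2:
  φ: split at 2 digits → 17° and 4.439′; 17 + 4.439/60 = 17.073983
  hemisphere S, so the sign is −
  Lon: split at 3 digits → 066° and 27.47386′; 66 + 27.47386/60 = 66.457898
  E ⇒ keep positive
Point 3:
  φ: degrees = first 2 digits = 29, minutes = 41.656; 29 + 41.656/60 = 29.694267
  N → positive
  Lon: degrees = first 3 digits = 0, minutes = 15.248; 0 + 15.248/60 = 0.254133
  hemisphere W, so the sign is −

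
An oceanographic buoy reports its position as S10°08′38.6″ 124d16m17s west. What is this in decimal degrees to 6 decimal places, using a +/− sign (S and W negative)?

φ: 10° + 8/60 + 38.6/3600 = 10 + 0.133333 + 0.010722 = 10.1440556
S → negative
Longitude: 124 + 16/60 + 17/3600 = 124.2713889
W ⇒ negate

-10.144056, -124.271389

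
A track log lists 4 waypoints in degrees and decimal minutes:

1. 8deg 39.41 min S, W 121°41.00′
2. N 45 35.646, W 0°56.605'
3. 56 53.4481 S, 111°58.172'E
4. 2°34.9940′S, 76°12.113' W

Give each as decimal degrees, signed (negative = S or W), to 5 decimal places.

Point 1:
  φ: 39.41′ = 0.656833°; total 8.656833
  hemisphere S, so the sign is −
  λ: 121 + 41/60 = 121.683333
  W ⇒ negate
Point 2:
  Lat: 35.646′ = 0.594100°; total 45.594100
  N → positive
  Longitude: 0 + 56.605/60 = 0.943417
  W ⇒ negate
Point 3:
  Latitude: 56 + 53.4481/60 = 56.890802
  S → negative
  Lon: 111 + 58.172/60 = 111.969533
  E ⇒ keep positive
Point 4:
  Latitude: 34.994′ = 0.583233°; total 2.583233
  S ⇒ negate
  λ: 76 + 12.113/60 = 76.201883
  W → negative

1. -8.65683, -121.68333
2. 45.59410, -0.94342
3. -56.89080, 111.96953
4. -2.58323, -76.20188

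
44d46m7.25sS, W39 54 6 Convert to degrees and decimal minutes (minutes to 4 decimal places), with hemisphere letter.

Latitude: 46 + 7.25/60 = 46.120833′
Lon: 54 + 6/60 = 54.100000′

44° 46.1208′ S, 39° 54.1000′ W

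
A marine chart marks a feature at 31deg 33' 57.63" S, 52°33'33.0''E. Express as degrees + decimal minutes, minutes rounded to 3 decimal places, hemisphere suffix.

Lat: seconds/60 = 0.96050; minutes = 33 + 0.96050 = 33.96050
λ: 33 + 33/60 = 33.55000′

31° 33.961′ S, 52° 33.550′ E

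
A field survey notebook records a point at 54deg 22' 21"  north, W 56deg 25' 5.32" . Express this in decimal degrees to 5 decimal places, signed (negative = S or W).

54.37250, -56.41814

Lat: 54 + 22/60 + 21/3600 = 54.372500
N ⇒ keep positive
Lon: 56° + 25/60 + 5.32/3600 = 56 + 0.416667 + 0.001478 = 56.418144
W ⇒ negate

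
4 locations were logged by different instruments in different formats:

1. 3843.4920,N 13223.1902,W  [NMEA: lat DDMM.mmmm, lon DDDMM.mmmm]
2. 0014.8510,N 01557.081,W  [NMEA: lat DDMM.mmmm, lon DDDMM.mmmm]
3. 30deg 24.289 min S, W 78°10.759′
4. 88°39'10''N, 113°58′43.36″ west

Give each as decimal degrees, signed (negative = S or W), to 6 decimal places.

1. 38.724867, -132.386503
2. 0.247517, -15.951350
3. -30.404817, -78.179317
4. 88.652778, -113.978711

Point 1:
  Latitude: split at 2 digits → 38° and 43.492′; 38 + 43.492/60 = 38.7248667
  N ⇒ keep positive
  Lon: split at 3 digits → 132° and 23.1902′; 132 + 23.1902/60 = 132.3865033
  W → negative
Point 2:
  Latitude: split at 2 digits → 00° and 14.851′; 0 + 14.851/60 = 0.2475167
  N ⇒ keep positive
  Longitude: degrees = first 3 digits = 15, minutes = 57.081; 15 + 57.081/60 = 15.9513500
  W ⇒ negate
Point 3:
  Lat: 30 + 24.289/60 = 30.4048167
  S ⇒ negate
  λ: 10.759′ = 0.179317°; total 78.1793167
  W → negative
Point 4:
  φ: 88 + 39/60 + 10/3600 = 88.6527778
  N ⇒ keep positive
  λ: 113 + 58/60 + 43.36/3600 = 113.9787111
  W ⇒ negate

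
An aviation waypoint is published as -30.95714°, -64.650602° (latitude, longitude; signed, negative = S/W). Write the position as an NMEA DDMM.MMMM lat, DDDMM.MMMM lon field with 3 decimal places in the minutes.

Latitude is negative → S; |value| = 30.957140
φ: fractional part 0.957140 → 57.42840 minutes
Longitude is negative → W; |value| = 64.650602
Lon: minutes = (64.650602 − 64) × 60 = 39.03612

3057.428,S / 06439.036,W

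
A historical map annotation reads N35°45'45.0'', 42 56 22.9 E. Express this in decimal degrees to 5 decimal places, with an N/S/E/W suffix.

φ: 45′ + 45″ = 45.75000′; 35 + 45.75000/60 = 35.762500
Longitude: 42° + 56/60 + 22.9/3600 = 42 + 0.933333 + 0.006361 = 42.939694

35.76250° N, 42.93969° E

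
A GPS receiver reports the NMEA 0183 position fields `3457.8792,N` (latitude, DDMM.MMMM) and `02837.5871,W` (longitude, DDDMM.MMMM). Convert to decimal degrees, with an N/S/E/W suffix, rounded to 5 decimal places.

34.96465° N, 28.62645° W

φ: split at 2 digits → 34° and 57.8792′; 34 + 57.8792/60 = 34.964653
λ: degrees = first 3 digits = 28, minutes = 37.5871; 28 + 37.5871/60 = 28.626452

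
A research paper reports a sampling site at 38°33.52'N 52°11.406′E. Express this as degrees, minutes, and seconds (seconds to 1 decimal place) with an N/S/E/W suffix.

38°33′31.2″ N, 52°11′24.4″ E

Latitude: 33.52000′ → 33′ and 0.52000 × 60 = 31.200″
Longitude: fractional minutes 0.40600 × 60 = 24.360″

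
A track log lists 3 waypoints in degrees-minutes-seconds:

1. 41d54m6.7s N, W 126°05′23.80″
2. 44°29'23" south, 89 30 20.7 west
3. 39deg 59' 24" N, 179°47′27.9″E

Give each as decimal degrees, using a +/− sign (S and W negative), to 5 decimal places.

Point 1:
  φ: 41° + 54/60 + 6.7/3600 = 41 + 0.900000 + 0.001861 = 41.901861
  N ⇒ keep positive
  Lon: 5′ + 23.8″ = 5.39667′; 126 + 5.39667/60 = 126.089944
  hemisphere W, so the sign is −
Point 2:
  Latitude: 29′ + 23″ = 29.38333′; 44 + 29.38333/60 = 44.489722
  hemisphere S, so the sign is −
  Longitude: 89° + 30/60 + 20.7/3600 = 89 + 0.500000 + 0.005750 = 89.505750
  W → negative
Point 3:
  Lat: 39° + 59/60 + 24/3600 = 39 + 0.983333 + 0.006667 = 39.990000
  N → positive
  λ: 179° + 47/60 + 27.9/3600 = 179 + 0.783333 + 0.007750 = 179.791083
  E → positive

1. 41.90186, -126.08994
2. -44.48972, -89.50575
3. 39.99000, 179.79108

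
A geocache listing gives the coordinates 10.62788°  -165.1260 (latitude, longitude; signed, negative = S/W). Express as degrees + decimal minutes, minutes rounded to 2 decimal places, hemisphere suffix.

Lat: fractional part 0.627880 → 37.6728 minutes
Longitude is negative → W; |value| = 165.126000
λ: 165° + 0.126000 × 60 = 165° 7.5600′

10° 37.67′ N, 165° 7.56′ W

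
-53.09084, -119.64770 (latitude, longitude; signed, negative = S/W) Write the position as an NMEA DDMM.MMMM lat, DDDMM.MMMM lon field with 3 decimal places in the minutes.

5305.450,S / 11938.862,W

Latitude is negative → S; |value| = 53.090840
Latitude: minutes = (53.090840 − 53) × 60 = 5.45040
Longitude is negative → W; |value| = 119.647700
Longitude: 119° + 0.647700 × 60 = 119° 38.86200′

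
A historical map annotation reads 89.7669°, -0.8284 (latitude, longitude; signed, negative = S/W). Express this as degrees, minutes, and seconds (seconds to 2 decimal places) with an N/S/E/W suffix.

Latitude: 0.766900° → 46.01400′; 0.01400 × 60 = 0.8400″
Longitude is negative → W; |value| = 0.828400
Lon: whole degrees 0; 49.70400′ → 49′ and 42.2400″

89°46′0.84″ N, 0°49′42.24″ W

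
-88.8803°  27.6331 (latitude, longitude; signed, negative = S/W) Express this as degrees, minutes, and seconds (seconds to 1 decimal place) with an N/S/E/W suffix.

88°52′49.1″ S, 27°37′59.2″ E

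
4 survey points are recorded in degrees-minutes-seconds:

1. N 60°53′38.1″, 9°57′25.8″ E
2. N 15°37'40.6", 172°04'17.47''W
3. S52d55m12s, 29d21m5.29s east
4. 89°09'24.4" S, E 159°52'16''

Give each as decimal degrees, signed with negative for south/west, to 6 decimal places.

1. 60.893917, 9.957167
2. 15.627944, -172.071519
3. -52.920000, 29.351469
4. -89.156778, 159.871111

Point 1:
  Lat: 60° + 53/60 + 38.1/3600 = 60 + 0.883333 + 0.010583 = 60.8939167
  N → positive
  λ: 57′ + 25.8″ = 57.43000′; 9 + 57.43000/60 = 9.9571667
  E → positive
Point 2:
  Lat: 37′ + 40.6″ = 37.67667′; 15 + 37.67667/60 = 15.6279444
  N → positive
  λ: 172° + 4/60 + 17.47/3600 = 172 + 0.066667 + 0.004853 = 172.0715194
  W → negative
Point 3:
  Latitude: 52 + 55/60 + 12/3600 = 52.9200000
  hemisphere S, so the sign is −
  Lon: 29 + 21/60 + 5.29/3600 = 29.3514694
  E ⇒ keep positive
Point 4:
  Lat: 9′ + 24.4″ = 9.40667′; 89 + 9.40667/60 = 89.1567778
  S → negative
  Longitude: 159° + 52/60 + 16/3600 = 159 + 0.866667 + 0.004444 = 159.8711111
  E ⇒ keep positive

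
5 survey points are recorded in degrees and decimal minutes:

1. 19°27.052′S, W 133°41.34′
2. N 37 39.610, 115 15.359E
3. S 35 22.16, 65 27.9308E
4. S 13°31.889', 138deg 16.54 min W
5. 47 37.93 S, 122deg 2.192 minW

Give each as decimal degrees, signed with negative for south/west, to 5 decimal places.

1. -19.45087, -133.68900
2. 37.66017, 115.25598
3. -35.36933, 65.46551
4. -13.53148, -138.27567
5. -47.63217, -122.03653

Point 1:
  Latitude: 27.052′ = 0.450867°; total 19.450867
  S ⇒ negate
  Lon: 133 + 41.34/60 = 133.689000
  W → negative
Point 2:
  Latitude: 39.61′ = 0.660167°; total 37.660167
  N → positive
  Longitude: 15.359′ = 0.255983°; total 115.255983
  E ⇒ keep positive
Point 3:
  φ: 22.16′ = 0.369333°; total 35.369333
  S ⇒ negate
  Lon: 27.9308′ = 0.465513°; total 65.465513
  E → positive
Point 4:
  Latitude: 13 + 31.889/60 = 13.531483
  hemisphere S, so the sign is −
  λ: 16.54′ = 0.275667°; total 138.275667
  W → negative
Point 5:
  φ: 37.93′ = 0.632167°; total 47.632167
  S ⇒ negate
  λ: 2.192′ = 0.036533°; total 122.036533
  hemisphere W, so the sign is −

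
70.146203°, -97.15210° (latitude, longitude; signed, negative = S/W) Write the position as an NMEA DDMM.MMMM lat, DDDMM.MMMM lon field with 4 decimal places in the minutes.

7008.7722,N / 09709.1260,W

Lat: minutes = (70.146203 − 70) × 60 = 8.772180
Longitude is negative → W; |value| = 97.152100
Longitude: minutes = (97.152100 − 97) × 60 = 9.126000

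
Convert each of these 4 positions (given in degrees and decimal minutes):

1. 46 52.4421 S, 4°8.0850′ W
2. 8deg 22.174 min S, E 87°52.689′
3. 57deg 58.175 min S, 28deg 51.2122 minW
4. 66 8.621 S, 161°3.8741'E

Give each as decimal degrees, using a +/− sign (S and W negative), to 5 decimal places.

Point 1:
  Lat: 52.4421′ = 0.874035°; total 46.874035
  hemisphere S, so the sign is −
  λ: 4 + 8.085/60 = 4.134750
  W ⇒ negate
Point 2:
  Latitude: 8 + 22.174/60 = 8.369567
  S ⇒ negate
  λ: 52.689′ = 0.878150°; total 87.878150
  E → positive
Point 3:
  Latitude: 58.175′ = 0.969583°; total 57.969583
  hemisphere S, so the sign is −
  λ: 51.2122′ = 0.853537°; total 28.853537
  W ⇒ negate
Point 4:
  Latitude: 66 + 8.621/60 = 66.143683
  S → negative
  Lon: 3.8741′ = 0.064568°; total 161.064568
  E → positive

1. -46.87404, -4.13475
2. -8.36957, 87.87815
3. -57.96958, -28.85354
4. -66.14368, 161.06457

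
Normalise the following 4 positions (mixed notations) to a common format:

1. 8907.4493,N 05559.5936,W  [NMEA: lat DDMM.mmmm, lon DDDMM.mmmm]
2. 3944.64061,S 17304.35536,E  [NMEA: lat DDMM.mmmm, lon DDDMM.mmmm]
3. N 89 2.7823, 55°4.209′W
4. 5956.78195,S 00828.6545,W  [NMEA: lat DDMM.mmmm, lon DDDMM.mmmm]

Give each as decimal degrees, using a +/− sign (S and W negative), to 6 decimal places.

1. 89.124155, -55.993227
2. -39.744010, 173.072589
3. 89.046372, -55.070150
4. -59.946366, -8.477575

Point 1:
  φ: split at 2 digits → 89° and 7.4493′; 89 + 7.4493/60 = 89.1241550
  N → positive
  λ: split at 3 digits → 055° and 59.5936′; 55 + 59.5936/60 = 55.9932267
  hemisphere W, so the sign is −
Point 2:
  Lat: split at 2 digits → 39° and 44.64061′; 39 + 44.64061/60 = 39.7440102
  hemisphere S, so the sign is −
  Lon: degrees = first 3 digits = 173, minutes = 4.35536; 173 + 4.35536/60 = 173.0725893
  E → positive
Point 3:
  Latitude: 2.7823′ = 0.046372°; total 89.0463717
  N ⇒ keep positive
  λ: 55 + 4.209/60 = 55.0701500
  hemisphere W, so the sign is −
Point 4:
  Latitude: split at 2 digits → 59° and 56.78195′; 59 + 56.78195/60 = 59.9463658
  hemisphere S, so the sign is −
  λ: degrees = first 3 digits = 8, minutes = 28.6545; 8 + 28.6545/60 = 8.4775750
  hemisphere W, so the sign is −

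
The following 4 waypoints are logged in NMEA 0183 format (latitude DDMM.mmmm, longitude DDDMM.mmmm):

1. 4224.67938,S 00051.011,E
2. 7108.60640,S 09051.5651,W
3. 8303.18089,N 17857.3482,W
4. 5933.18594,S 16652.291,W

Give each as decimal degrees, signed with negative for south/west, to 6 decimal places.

Point 1:
  Latitude: split at 2 digits → 42° and 24.67938′; 42 + 24.67938/60 = 42.4113230
  S → negative
  Longitude: split at 3 digits → 000° and 51.011′; 0 + 51.011/60 = 0.8501833
  E ⇒ keep positive
Point 2:
  Latitude: split at 2 digits → 71° and 8.6064′; 71 + 8.6064/60 = 71.1434400
  hemisphere S, so the sign is −
  Lon: degrees = first 3 digits = 90, minutes = 51.5651; 90 + 51.5651/60 = 90.8594183
  W ⇒ negate
Point 3:
  Lat: split at 2 digits → 83° and 3.18089′; 83 + 3.18089/60 = 83.0530148
  N ⇒ keep positive
  λ: degrees = first 3 digits = 178, minutes = 57.3482; 178 + 57.3482/60 = 178.9558033
  hemisphere W, so the sign is −
Point 4:
  φ: degrees = first 2 digits = 59, minutes = 33.18594; 59 + 33.18594/60 = 59.5530990
  S → negative
  Longitude: degrees = first 3 digits = 166, minutes = 52.291; 166 + 52.291/60 = 166.8715167
  W ⇒ negate

1. -42.411323, 0.850183
2. -71.143440, -90.859418
3. 83.053015, -178.955803
4. -59.553099, -166.871517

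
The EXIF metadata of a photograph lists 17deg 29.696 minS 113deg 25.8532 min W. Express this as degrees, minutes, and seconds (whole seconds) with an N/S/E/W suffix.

17°29′42″ S, 113°25′51″ W

Latitude: 29.69600′ → 29′ and 0.69600 × 60 = 41.76″
λ: 25.85320′ → 25′ and 0.85320 × 60 = 51.19″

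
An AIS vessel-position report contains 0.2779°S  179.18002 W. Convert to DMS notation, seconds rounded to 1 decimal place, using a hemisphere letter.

φ: whole degrees 0; 16.67400′ → 16′ and 40.440″
λ: 0.180020° → 10.80120′; 0.80120 × 60 = 48.072″

0°16′40.4″ S, 179°10′48.1″ W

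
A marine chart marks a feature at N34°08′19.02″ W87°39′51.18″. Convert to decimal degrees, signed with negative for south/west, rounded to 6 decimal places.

Latitude: 34 + 8/60 + 19.02/3600 = 34.1386167
N ⇒ keep positive
Lon: 87 + 39/60 + 51.18/3600 = 87.6642167
W → negative

34.138617, -87.664217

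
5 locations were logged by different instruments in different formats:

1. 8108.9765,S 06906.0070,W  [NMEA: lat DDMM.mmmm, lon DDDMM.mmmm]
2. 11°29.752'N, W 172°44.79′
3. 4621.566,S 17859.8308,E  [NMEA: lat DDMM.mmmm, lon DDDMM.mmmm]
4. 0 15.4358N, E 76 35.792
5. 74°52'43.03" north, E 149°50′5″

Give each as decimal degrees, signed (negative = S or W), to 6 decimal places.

1. -81.149608, -69.100117
2. 11.495867, -172.746500
3. -46.359433, 178.997180
4. 0.257263, 76.596533
5. 74.878619, 149.834722

Point 1:
  Lat: degrees = first 2 digits = 81, minutes = 8.9765; 81 + 8.9765/60 = 81.1496083
  hemisphere S, so the sign is −
  Lon: degrees = first 3 digits = 69, minutes = 6.007; 69 + 6.007/60 = 69.1001167
  W ⇒ negate
Point 2:
  φ: 11 + 29.752/60 = 11.4958667
  N ⇒ keep positive
  λ: 172 + 44.79/60 = 172.7465000
  W → negative
Point 3:
  φ: split at 2 digits → 46° and 21.566′; 46 + 21.566/60 = 46.3594333
  S → negative
  λ: split at 3 digits → 178° and 59.8308′; 178 + 59.8308/60 = 178.9971800
  E ⇒ keep positive
Point 4:
  Latitude: 15.4358′ = 0.257263°; total 0.2572633
  N → positive
  λ: 35.792′ = 0.596533°; total 76.5965333
  E ⇒ keep positive
Point 5:
  Lat: 52′ + 43.03″ = 52.71717′; 74 + 52.71717/60 = 74.8786194
  N ⇒ keep positive
  Lon: 149 + 50/60 + 5/3600 = 149.8347222
  E ⇒ keep positive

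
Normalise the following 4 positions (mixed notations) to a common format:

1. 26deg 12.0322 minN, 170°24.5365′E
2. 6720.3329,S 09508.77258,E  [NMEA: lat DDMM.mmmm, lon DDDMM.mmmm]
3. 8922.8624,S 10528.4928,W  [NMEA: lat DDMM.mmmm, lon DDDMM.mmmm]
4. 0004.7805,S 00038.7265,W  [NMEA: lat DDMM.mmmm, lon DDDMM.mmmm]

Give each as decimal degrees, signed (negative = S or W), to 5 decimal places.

Point 1:
  φ: 26 + 12.0322/60 = 26.200537
  N ⇒ keep positive
  λ: 24.5365′ = 0.408942°; total 170.408942
  E → positive
Point 2:
  Lat: degrees = first 2 digits = 67, minutes = 20.3329; 67 + 20.3329/60 = 67.338882
  S ⇒ negate
  Lon: split at 3 digits → 095° and 8.77258′; 95 + 8.77258/60 = 95.146210
  E ⇒ keep positive
Point 3:
  Lat: split at 2 digits → 89° and 22.8624′; 89 + 22.8624/60 = 89.381040
  S → negative
  λ: split at 3 digits → 105° and 28.4928′; 105 + 28.4928/60 = 105.474880
  W → negative
Point 4:
  Latitude: split at 2 digits → 00° and 4.7805′; 0 + 4.7805/60 = 0.079675
  hemisphere S, so the sign is −
  λ: split at 3 digits → 000° and 38.7265′; 0 + 38.7265/60 = 0.645442
  W ⇒ negate

1. 26.20054, 170.40894
2. -67.33888, 95.14621
3. -89.38104, -105.47488
4. -0.07968, -0.64544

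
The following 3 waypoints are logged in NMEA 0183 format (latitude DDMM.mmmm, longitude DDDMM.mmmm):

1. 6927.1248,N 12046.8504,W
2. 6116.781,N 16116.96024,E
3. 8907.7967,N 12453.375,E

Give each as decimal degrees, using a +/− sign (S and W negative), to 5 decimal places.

1. 69.45208, -120.78084
2. 61.27968, 161.28267
3. 89.12995, 124.88958

Point 1:
  Lat: degrees = first 2 digits = 69, minutes = 27.1248; 69 + 27.1248/60 = 69.452080
  N ⇒ keep positive
  Lon: split at 3 digits → 120° and 46.8504′; 120 + 46.8504/60 = 120.780840
  W ⇒ negate
Point 2:
  φ: split at 2 digits → 61° and 16.781′; 61 + 16.781/60 = 61.279683
  N ⇒ keep positive
  λ: degrees = first 3 digits = 161, minutes = 16.96024; 161 + 16.96024/60 = 161.282671
  E → positive
Point 3:
  Lat: degrees = first 2 digits = 89, minutes = 7.7967; 89 + 7.7967/60 = 89.129945
  N ⇒ keep positive
  Longitude: degrees = first 3 digits = 124, minutes = 53.375; 124 + 53.375/60 = 124.889583
  E → positive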